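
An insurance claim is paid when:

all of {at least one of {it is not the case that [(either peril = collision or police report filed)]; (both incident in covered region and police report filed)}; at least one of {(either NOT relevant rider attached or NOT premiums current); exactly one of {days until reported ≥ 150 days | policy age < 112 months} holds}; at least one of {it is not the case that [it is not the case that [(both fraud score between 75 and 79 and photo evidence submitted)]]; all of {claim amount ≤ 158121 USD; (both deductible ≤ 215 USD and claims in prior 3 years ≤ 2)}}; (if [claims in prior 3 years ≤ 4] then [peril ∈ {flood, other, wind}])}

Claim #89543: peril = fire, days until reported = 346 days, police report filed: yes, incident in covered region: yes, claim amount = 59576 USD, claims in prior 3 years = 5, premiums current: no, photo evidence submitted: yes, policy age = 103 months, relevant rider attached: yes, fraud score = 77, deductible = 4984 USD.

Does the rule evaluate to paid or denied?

Atomic conditions:
  peril = collision: fire == collision is false
  police report filed: yes → true
  incident in covered region: yes → true
  NOT relevant rider attached: yes → false
  NOT premiums current: no → true
  days until reported ≥ 150 days: 346 ≥ 150 is true
  policy age < 112 months: 103 < 112 is true
  fraud score between 75 and 79: 77 in [75, 79] is true
  photo evidence submitted: yes → true
  claim amount ≤ 158121 USD: 59576 ≤ 158121 is true
  deductible ≤ 215 USD: 4984 ≤ 215 is false
  claims in prior 3 years ≤ 2: 5 ≤ 2 is false
  claims in prior 3 years ≤ 4: 5 ≤ 4 is false
  peril ∈ {flood, other, wind}: fire is not in the set → false
Combine:
[1.1.1] false OR true = true
[1.1] NOT true = false
[1.2] true AND true = true
[1] false OR true = true
[2.1] false OR true = true
[2.2] exactly-one(true, true) = false
[2] true OR false = true
[3.1.1.1] true AND true = true
[3.1.1] NOT true = false
[3.1] NOT false = true
[3.2.2] false AND false = false
[3.2] true AND false = false
[3] true OR false = true
[4] false → false (antecedent false ⇒ implication holds) = true
[root] true AND true AND true AND true = true
Overall: true → paid

Paid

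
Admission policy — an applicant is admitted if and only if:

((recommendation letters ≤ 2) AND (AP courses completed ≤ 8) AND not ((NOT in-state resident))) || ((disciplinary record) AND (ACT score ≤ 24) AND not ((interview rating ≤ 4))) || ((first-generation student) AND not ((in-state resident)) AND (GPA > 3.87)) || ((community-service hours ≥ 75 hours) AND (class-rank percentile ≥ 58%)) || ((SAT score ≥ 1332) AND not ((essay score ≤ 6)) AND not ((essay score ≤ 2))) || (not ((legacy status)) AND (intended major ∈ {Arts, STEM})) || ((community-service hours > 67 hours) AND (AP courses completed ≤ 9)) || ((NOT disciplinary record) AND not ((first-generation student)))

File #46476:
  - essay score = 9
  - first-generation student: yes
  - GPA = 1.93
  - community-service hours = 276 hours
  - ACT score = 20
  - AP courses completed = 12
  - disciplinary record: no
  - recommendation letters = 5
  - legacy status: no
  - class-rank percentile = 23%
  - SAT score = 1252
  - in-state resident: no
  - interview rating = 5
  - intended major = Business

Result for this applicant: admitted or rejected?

Rejected

Atomic conditions:
  recommendation letters ≤ 2: 5 ≤ 2 is false
  AP courses completed ≤ 8: 12 ≤ 8 is false
  NOT in-state resident: no → true
  disciplinary record: no → false
  ACT score ≤ 24: 20 ≤ 24 is true
  interview rating ≤ 4: 5 ≤ 4 is false
  first-generation student: yes → true
  in-state resident: no → false
  GPA > 3.87: 1.93 > 3.87 is false
  community-service hours ≥ 75 hours: 276 ≥ 75 is true
  class-rank percentile ≥ 58%: 23 ≥ 58 is false
  SAT score ≥ 1332: 1252 ≥ 1332 is false
  essay score ≤ 6: 9 ≤ 6 is false
  essay score ≤ 2: 9 ≤ 2 is false
  legacy status: no → false
  intended major ∈ {Arts, STEM}: Business is not in the set → false
  community-service hours > 67 hours: 276 > 67 is true
  AP courses completed ≤ 9: 12 ≤ 9 is false
  NOT disciplinary record: no → true
Combine:
[1.3] NOT true = false
[1] false AND false AND false = false
[2.3] NOT false = true
[2] false AND true AND true = false
[3.2] NOT false = true
[3] true AND true AND false = false
[4] true AND false = false
[5.2] NOT false = true
[5.3] NOT false = true
[5] false AND true AND true = false
[6.1] NOT false = true
[6] true AND false = false
[7] true AND false = false
[8.2] NOT true = false
[8] true AND false = false
[root] false OR false OR false OR false OR false OR false OR false OR false = false
Overall: false → rejected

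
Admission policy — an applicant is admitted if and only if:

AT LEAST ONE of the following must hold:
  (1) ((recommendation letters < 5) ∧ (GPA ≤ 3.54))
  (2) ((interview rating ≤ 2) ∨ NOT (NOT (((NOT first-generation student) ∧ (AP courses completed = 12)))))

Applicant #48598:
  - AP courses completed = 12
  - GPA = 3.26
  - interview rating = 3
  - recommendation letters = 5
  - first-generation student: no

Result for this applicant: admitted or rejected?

Atomic conditions:
  recommendation letters < 5: 5 < 5 is false
  GPA ≤ 3.54: 3.26 ≤ 3.54 is true
  interview rating ≤ 2: 3 ≤ 2 is false
  NOT first-generation student: no → true
  AP courses completed = 12: 12 == 12 is true
Combine:
[1] false AND true = false
[2.2.1.1] true AND true = true
[2.2.1] NOT true = false
[2.2] NOT false = true
[2] false OR true = true
[root] false OR true = true
Overall: true → admitted

Admitted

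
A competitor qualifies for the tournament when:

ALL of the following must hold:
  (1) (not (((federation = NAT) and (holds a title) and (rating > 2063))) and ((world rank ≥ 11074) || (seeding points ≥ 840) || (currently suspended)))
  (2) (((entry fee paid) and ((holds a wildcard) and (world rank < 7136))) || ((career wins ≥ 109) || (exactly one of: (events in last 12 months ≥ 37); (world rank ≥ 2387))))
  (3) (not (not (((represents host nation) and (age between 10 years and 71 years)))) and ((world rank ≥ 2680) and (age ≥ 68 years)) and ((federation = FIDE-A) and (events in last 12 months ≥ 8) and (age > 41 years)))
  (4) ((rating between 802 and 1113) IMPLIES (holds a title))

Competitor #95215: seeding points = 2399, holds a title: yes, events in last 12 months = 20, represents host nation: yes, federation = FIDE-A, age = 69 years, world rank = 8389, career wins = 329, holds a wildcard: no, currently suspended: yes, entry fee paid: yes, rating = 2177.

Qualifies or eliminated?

Atomic conditions:
  federation = NAT: FIDE-A == NAT is false
  holds a title: yes → true
  rating > 2063: 2177 > 2063 is true
  world rank ≥ 11074: 8389 ≥ 11074 is false
  seeding points ≥ 840: 2399 ≥ 840 is true
  currently suspended: yes → true
  entry fee paid: yes → true
  holds a wildcard: no → false
  world rank < 7136: 8389 < 7136 is false
  career wins ≥ 109: 329 ≥ 109 is true
  events in last 12 months ≥ 37: 20 ≥ 37 is false
  world rank ≥ 2387: 8389 ≥ 2387 is true
  represents host nation: yes → true
  age between 10 years and 71 years: 69 in [10, 71] is true
  world rank ≥ 2680: 8389 ≥ 2680 is true
  age ≥ 68 years: 69 ≥ 68 is true
  federation = FIDE-A: FIDE-A == FIDE-A is true
  events in last 12 months ≥ 8: 20 ≥ 8 is true
  age > 41 years: 69 > 41 is true
  rating between 802 and 1113: 2177 in [802, 1113] is false
Combine:
[1.1.1] false AND true AND true = false
[1.1] NOT false = true
[1.2] false OR true OR true = true
[1] true AND true = true
[2.1.2] false AND false = false
[2.1] true AND false = false
[2.2.2] exactly-one(false, true) = true
[2.2] true OR true = true
[2] false OR true = true
[3.1.1.1] true AND true = true
[3.1.1] NOT true = false
[3.1] NOT false = true
[3.2] true AND true = true
[3.3] true AND true AND true = true
[3] true AND true AND true = true
[4] false → true (antecedent false ⇒ implication holds) = true
[root] true AND true AND true AND true = true
Overall: true → qualifies

Qualifies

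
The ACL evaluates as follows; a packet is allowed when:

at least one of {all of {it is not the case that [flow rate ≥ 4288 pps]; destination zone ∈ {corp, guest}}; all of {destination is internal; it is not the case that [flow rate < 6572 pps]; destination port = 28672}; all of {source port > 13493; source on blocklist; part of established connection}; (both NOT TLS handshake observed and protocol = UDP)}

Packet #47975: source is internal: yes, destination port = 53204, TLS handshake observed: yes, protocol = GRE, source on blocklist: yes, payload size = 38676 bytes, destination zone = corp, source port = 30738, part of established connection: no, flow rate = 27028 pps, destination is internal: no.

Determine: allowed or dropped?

Dropped

Atomic conditions:
  flow rate ≥ 4288 pps: 27028 ≥ 4288 is true
  destination zone ∈ {corp, guest}: corp is in the set → true
  destination is internal: no → false
  flow rate < 6572 pps: 27028 < 6572 is false
  destination port = 28672: 53204 == 28672 is false
  source port > 13493: 30738 > 13493 is true
  source on blocklist: yes → true
  part of established connection: no → false
  NOT TLS handshake observed: yes → false
  protocol = UDP: GRE == UDP is false
Combine:
[1.1] NOT true = false
[1] false AND true = false
[2.2] NOT false = true
[2] false AND true AND false = false
[3] true AND true AND false = false
[4] false AND false = false
[root] false OR false OR false OR false = false
Overall: false → dropped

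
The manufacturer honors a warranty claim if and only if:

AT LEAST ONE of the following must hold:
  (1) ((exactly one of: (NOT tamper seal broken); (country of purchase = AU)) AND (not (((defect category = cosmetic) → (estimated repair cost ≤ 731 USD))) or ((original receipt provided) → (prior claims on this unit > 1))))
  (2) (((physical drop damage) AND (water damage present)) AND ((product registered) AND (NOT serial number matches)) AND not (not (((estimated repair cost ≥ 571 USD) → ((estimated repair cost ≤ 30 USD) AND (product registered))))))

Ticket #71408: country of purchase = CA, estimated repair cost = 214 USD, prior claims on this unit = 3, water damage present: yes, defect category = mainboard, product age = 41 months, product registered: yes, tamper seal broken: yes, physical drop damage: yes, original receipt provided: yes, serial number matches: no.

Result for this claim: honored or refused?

Atomic conditions:
  NOT tamper seal broken: yes → false
  country of purchase = AU: CA == AU is false
  defect category = cosmetic: mainboard == cosmetic is false
  estimated repair cost ≤ 731 USD: 214 ≤ 731 is true
  original receipt provided: yes → true
  prior claims on this unit > 1: 3 > 1 is true
  physical drop damage: yes → true
  water damage present: yes → true
  product registered: yes → true
  NOT serial number matches: no → true
  estimated repair cost ≥ 571 USD: 214 ≥ 571 is false
  estimated repair cost ≤ 30 USD: 214 ≤ 30 is false
Combine:
[1.1] exactly-one(false, false) = false
[1.2.1.1] false → true (antecedent false ⇒ implication holds) = true
[1.2.1] NOT true = false
[1.2.2] true → true = true
[1.2] false OR true = true
[1] false AND true = false
[2.1] true AND true = true
[2.2] true AND true = true
[2.3.1.1.2] false AND true = false
[2.3.1.1] false → false (antecedent false ⇒ implication holds) = true
[2.3.1] NOT true = false
[2.3] NOT false = true
[2] true AND true AND true = true
[root] false OR true = true
Overall: true → honored

Honored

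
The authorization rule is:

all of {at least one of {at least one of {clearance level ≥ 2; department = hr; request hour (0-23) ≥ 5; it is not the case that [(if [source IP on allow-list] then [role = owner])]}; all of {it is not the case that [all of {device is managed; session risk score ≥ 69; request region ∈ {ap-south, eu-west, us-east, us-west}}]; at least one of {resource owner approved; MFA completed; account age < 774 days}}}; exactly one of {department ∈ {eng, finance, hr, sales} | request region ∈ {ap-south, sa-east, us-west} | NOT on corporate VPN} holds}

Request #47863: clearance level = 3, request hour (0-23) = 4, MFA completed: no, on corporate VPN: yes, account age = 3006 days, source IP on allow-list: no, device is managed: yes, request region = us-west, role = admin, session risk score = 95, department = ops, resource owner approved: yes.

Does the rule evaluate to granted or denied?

Atomic conditions:
  clearance level ≥ 2: 3 ≥ 2 is true
  department = hr: ops == hr is false
  request hour (0-23) ≥ 5: 4 ≥ 5 is false
  source IP on allow-list: no → false
  role = owner: admin == owner is false
  device is managed: yes → true
  session risk score ≥ 69: 95 ≥ 69 is true
  request region ∈ {ap-south, eu-west, us-east, us-west}: us-west is in the set → true
  resource owner approved: yes → true
  MFA completed: no → false
  account age < 774 days: 3006 < 774 is false
  department ∈ {eng, finance, hr, sales}: ops is not in the set → false
  request region ∈ {ap-south, sa-east, us-west}: us-west is in the set → true
  NOT on corporate VPN: yes → false
Combine:
[1.1.4.1] false → false (antecedent false ⇒ implication holds) = true
[1.1.4] NOT true = false
[1.1] true OR false OR false OR false = true
[1.2.1.1] true AND true AND true = true
[1.2.1] NOT true = false
[1.2.2] true OR false OR false = true
[1.2] false AND true = false
[1] true OR false = true
[2] exactly-one(false, true, false) = true
[root] true AND true = true
Overall: true → granted

Granted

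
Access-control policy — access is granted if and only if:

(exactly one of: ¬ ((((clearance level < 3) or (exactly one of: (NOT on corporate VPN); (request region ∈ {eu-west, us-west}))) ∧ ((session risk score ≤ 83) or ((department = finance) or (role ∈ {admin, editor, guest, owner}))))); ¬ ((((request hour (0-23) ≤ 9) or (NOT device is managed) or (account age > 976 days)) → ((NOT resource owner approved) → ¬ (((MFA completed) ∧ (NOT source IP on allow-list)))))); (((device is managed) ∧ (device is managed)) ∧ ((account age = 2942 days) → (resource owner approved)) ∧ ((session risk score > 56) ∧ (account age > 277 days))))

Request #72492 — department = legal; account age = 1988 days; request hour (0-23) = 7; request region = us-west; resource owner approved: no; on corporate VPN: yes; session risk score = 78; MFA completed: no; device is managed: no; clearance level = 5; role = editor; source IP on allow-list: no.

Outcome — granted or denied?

Denied

Atomic conditions:
  clearance level < 3: 5 < 3 is false
  NOT on corporate VPN: yes → false
  request region ∈ {eu-west, us-west}: us-west is in the set → true
  session risk score ≤ 83: 78 ≤ 83 is true
  department = finance: legal == finance is false
  role ∈ {admin, editor, guest, owner}: editor is in the set → true
  request hour (0-23) ≤ 9: 7 ≤ 9 is true
  NOT device is managed: no → true
  account age > 976 days: 1988 > 976 is true
  NOT resource owner approved: no → true
  MFA completed: no → false
  NOT source IP on allow-list: no → true
  device is managed: no → false
  account age = 2942 days: 1988 == 2942 is false
  resource owner approved: no → false
  session risk score > 56: 78 > 56 is true
  account age > 277 days: 1988 > 277 is true
Combine:
[1.1.1.2] exactly-one(false, true) = true
[1.1.1] false OR true = true
[1.1.2.2] false OR true = true
[1.1.2] true OR true = true
[1.1] true AND true = true
[1] NOT true = false
[2.1.1] true OR true OR true = true
[2.1.2.2.1] false AND true = false
[2.1.2.2] NOT false = true
[2.1.2] true → true = true
[2.1] true → true = true
[2] NOT true = false
[3.1] false AND false = false
[3.2] false → false (antecedent false ⇒ implication holds) = true
[3.3] true AND true = true
[3] false AND true AND true = false
[root] exactly-one(false, false, false) = false
Overall: false → denied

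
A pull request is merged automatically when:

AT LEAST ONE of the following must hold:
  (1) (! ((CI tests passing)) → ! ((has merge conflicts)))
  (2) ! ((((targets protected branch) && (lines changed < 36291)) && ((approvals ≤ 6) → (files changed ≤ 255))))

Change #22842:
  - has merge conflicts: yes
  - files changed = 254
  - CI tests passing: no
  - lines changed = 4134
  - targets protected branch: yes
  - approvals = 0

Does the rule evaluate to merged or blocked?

Atomic conditions:
  CI tests passing: no → false
  has merge conflicts: yes → true
  targets protected branch: yes → true
  lines changed < 36291: 4134 < 36291 is true
  approvals ≤ 6: 0 ≤ 6 is true
  files changed ≤ 255: 254 ≤ 255 is true
Combine:
[1.1] NOT false = true
[1.2] NOT true = false
[1] true → false = false
[2.1.1] true AND true = true
[2.1.2] true → true = true
[2.1] true AND true = true
[2] NOT true = false
[root] false OR false = false
Overall: false → blocked

Blocked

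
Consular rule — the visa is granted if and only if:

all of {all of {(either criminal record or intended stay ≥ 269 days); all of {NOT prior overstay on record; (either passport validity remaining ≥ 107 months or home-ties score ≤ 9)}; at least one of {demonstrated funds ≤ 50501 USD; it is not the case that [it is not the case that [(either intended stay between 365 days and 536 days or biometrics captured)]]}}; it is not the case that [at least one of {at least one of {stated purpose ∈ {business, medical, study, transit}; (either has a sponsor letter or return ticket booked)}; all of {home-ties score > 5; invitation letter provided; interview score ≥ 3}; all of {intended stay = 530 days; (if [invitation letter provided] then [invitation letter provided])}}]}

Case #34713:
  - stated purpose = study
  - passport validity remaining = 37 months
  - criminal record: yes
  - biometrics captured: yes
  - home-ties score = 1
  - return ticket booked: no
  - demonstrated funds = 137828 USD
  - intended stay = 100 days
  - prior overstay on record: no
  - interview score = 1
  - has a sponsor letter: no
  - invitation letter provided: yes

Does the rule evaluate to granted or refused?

Refused

Atomic conditions:
  criminal record: yes → true
  intended stay ≥ 269 days: 100 ≥ 269 is false
  NOT prior overstay on record: no → true
  passport validity remaining ≥ 107 months: 37 ≥ 107 is false
  home-ties score ≤ 9: 1 ≤ 9 is true
  demonstrated funds ≤ 50501 USD: 137828 ≤ 50501 is false
  intended stay between 365 days and 536 days: 100 in [365, 536] is false
  biometrics captured: yes → true
  stated purpose ∈ {business, medical, study, transit}: study is in the set → true
  has a sponsor letter: no → false
  return ticket booked: no → false
  home-ties score > 5: 1 > 5 is false
  invitation letter provided: yes → true
  interview score ≥ 3: 1 ≥ 3 is false
  intended stay = 530 days: 100 == 530 is false
Combine:
[1.1] true OR false = true
[1.2.2] false OR true = true
[1.2] true AND true = true
[1.3.2.1.1] false OR true = true
[1.3.2.1] NOT true = false
[1.3.2] NOT false = true
[1.3] false OR true = true
[1] true AND true AND true = true
[2.1.1.2] false OR false = false
[2.1.1] true OR false = true
[2.1.2] false AND true AND false = false
[2.1.3.2] true → true = true
[2.1.3] false AND true = false
[2.1] true OR false OR false = true
[2] NOT true = false
[root] true AND false = false
Overall: false → refused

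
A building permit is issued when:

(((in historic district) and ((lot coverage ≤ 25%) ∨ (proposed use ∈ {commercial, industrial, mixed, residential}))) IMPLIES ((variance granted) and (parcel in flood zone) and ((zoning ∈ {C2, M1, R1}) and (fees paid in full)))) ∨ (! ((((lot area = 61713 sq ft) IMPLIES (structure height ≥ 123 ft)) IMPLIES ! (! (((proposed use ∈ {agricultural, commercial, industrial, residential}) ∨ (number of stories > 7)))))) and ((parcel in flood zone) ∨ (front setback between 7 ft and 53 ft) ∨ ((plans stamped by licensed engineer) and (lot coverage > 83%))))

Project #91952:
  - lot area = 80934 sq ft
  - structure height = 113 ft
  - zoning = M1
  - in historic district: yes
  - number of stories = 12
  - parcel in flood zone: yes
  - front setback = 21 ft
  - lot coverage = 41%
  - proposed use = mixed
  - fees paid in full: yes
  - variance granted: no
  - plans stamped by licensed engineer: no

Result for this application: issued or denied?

Atomic conditions:
  in historic district: yes → true
  lot coverage ≤ 25%: 41 ≤ 25 is false
  proposed use ∈ {commercial, industrial, mixed, residential}: mixed is in the set → true
  variance granted: no → false
  parcel in flood zone: yes → true
  zoning ∈ {C2, M1, R1}: M1 is in the set → true
  fees paid in full: yes → true
  lot area = 61713 sq ft: 80934 == 61713 is false
  structure height ≥ 123 ft: 113 ≥ 123 is false
  proposed use ∈ {agricultural, commercial, industrial, residential}: mixed is not in the set → false
  number of stories > 7: 12 > 7 is true
  front setback between 7 ft and 53 ft: 21 in [7, 53] is true
  plans stamped by licensed engineer: no → false
  lot coverage > 83%: 41 > 83 is false
Combine:
[1.1.2] false OR true = true
[1.1] true AND true = true
[1.2.3] true AND true = true
[1.2] false AND true AND true = false
[1] true → false = false
[2.1.1.1] false → false (antecedent false ⇒ implication holds) = true
[2.1.1.2.1.1] false OR true = true
[2.1.1.2.1] NOT true = false
[2.1.1.2] NOT false = true
[2.1.1] true → true = true
[2.1] NOT true = false
[2.2.3] false AND false = false
[2.2] true OR true OR false = true
[2] false AND true = false
[root] false OR false = false
Overall: false → denied

Denied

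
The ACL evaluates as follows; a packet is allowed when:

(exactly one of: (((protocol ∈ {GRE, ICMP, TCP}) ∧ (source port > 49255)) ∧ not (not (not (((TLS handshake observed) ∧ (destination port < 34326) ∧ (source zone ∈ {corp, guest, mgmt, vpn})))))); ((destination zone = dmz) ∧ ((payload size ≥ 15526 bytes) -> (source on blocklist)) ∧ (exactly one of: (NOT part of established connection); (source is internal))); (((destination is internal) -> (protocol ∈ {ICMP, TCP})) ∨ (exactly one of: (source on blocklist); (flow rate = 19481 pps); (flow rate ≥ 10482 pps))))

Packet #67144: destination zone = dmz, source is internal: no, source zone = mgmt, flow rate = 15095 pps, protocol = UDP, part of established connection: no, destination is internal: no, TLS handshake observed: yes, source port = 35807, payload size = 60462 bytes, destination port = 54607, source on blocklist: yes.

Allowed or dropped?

Atomic conditions:
  protocol ∈ {GRE, ICMP, TCP}: UDP is not in the set → false
  source port > 49255: 35807 > 49255 is false
  TLS handshake observed: yes → true
  destination port < 34326: 54607 < 34326 is false
  source zone ∈ {corp, guest, mgmt, vpn}: mgmt is in the set → true
  destination zone = dmz: dmz == dmz is true
  payload size ≥ 15526 bytes: 60462 ≥ 15526 is true
  source on blocklist: yes → true
  NOT part of established connection: no → true
  source is internal: no → false
  destination is internal: no → false
  protocol ∈ {ICMP, TCP}: UDP is not in the set → false
  flow rate = 19481 pps: 15095 == 19481 is false
  flow rate ≥ 10482 pps: 15095 ≥ 10482 is true
Combine:
[1.1] false AND false = false
[1.2.1.1.1] true AND false AND true = false
[1.2.1.1] NOT false = true
[1.2.1] NOT true = false
[1.2] NOT false = true
[1] false AND true = false
[2.2] true → true = true
[2.3] exactly-one(true, false) = true
[2] true AND true AND true = true
[3.1] false → false (antecedent false ⇒ implication holds) = true
[3.2] exactly-one(true, false, true) = false
[3] true OR false = true
[root] exactly-one(false, true, true) = false
Overall: false → dropped

Dropped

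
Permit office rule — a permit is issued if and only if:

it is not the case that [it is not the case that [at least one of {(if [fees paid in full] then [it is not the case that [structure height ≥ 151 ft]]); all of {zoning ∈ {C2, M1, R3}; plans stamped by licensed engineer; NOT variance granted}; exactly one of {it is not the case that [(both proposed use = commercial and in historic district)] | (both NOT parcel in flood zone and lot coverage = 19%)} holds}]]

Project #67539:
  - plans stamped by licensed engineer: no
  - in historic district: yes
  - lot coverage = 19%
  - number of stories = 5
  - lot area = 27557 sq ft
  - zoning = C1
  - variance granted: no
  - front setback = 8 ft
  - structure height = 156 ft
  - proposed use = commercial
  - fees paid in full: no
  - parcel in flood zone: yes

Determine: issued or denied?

Issued

Atomic conditions:
  fees paid in full: no → false
  structure height ≥ 151 ft: 156 ≥ 151 is true
  zoning ∈ {C2, M1, R3}: C1 is not in the set → false
  plans stamped by licensed engineer: no → false
  NOT variance granted: no → true
  proposed use = commercial: commercial == commercial is true
  in historic district: yes → true
  NOT parcel in flood zone: yes → false
  lot coverage = 19%: 19 == 19 is true
Combine:
[1.1.1.2] NOT true = false
[1.1.1] false → false (antecedent false ⇒ implication holds) = true
[1.1.2] false AND false AND true = false
[1.1.3.1.1] true AND true = true
[1.1.3.1] NOT true = false
[1.1.3.2] false AND true = false
[1.1.3] exactly-one(false, false) = false
[1.1] true OR false OR false = true
[1] NOT true = false
[root] NOT false = true
Overall: true → issued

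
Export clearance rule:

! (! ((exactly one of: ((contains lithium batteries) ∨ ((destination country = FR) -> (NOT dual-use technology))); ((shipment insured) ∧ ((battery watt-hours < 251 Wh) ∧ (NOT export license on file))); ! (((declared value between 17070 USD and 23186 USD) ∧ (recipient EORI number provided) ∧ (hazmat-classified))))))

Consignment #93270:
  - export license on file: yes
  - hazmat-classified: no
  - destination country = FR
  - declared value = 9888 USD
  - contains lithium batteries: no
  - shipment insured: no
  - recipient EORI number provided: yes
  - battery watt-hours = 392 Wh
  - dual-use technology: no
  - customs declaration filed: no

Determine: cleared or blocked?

Blocked

Atomic conditions:
  contains lithium batteries: no → false
  destination country = FR: FR == FR is true
  NOT dual-use technology: no → true
  shipment insured: no → false
  battery watt-hours < 251 Wh: 392 < 251 is false
  NOT export license on file: yes → false
  declared value between 17070 USD and 23186 USD: 9888 in [17070, 23186] is false
  recipient EORI number provided: yes → true
  hazmat-classified: no → false
Combine:
[1.1.1.2] true → true = true
[1.1.1] false OR true = true
[1.1.2.2] false AND false = false
[1.1.2] false AND false = false
[1.1.3.1] false AND true AND false = false
[1.1.3] NOT false = true
[1.1] exactly-one(true, false, true) = false
[1] NOT false = true
[root] NOT true = false
Overall: false → blocked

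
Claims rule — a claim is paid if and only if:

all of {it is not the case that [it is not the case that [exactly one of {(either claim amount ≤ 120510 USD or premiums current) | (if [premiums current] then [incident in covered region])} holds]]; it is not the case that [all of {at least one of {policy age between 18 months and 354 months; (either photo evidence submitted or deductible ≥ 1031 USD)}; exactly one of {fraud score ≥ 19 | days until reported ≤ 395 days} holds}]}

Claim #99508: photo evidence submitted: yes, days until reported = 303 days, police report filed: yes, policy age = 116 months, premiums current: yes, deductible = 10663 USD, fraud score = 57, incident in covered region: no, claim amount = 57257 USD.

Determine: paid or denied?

Paid

Atomic conditions:
  claim amount ≤ 120510 USD: 57257 ≤ 120510 is true
  premiums current: yes → true
  incident in covered region: no → false
  policy age between 18 months and 354 months: 116 in [18, 354] is true
  photo evidence submitted: yes → true
  deductible ≥ 1031 USD: 10663 ≥ 1031 is true
  fraud score ≥ 19: 57 ≥ 19 is true
  days until reported ≤ 395 days: 303 ≤ 395 is true
Combine:
[1.1.1.1] true OR true = true
[1.1.1.2] true → false = false
[1.1.1] exactly-one(true, false) = true
[1.1] NOT true = false
[1] NOT false = true
[2.1.1.2] true OR true = true
[2.1.1] true OR true = true
[2.1.2] exactly-one(true, true) = false
[2.1] true AND false = false
[2] NOT false = true
[root] true AND true = true
Overall: true → paid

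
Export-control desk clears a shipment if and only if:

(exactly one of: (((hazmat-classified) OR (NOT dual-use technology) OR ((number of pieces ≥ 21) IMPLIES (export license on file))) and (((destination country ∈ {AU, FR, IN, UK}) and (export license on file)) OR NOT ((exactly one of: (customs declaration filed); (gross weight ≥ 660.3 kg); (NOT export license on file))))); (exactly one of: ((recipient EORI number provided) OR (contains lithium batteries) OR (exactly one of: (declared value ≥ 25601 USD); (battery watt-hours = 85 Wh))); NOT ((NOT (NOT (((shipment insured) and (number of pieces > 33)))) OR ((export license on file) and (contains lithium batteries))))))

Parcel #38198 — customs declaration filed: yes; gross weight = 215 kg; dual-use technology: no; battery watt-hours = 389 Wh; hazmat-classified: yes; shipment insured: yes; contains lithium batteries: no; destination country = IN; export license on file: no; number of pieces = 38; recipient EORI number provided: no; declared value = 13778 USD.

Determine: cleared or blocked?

Atomic conditions:
  hazmat-classified: yes → true
  NOT dual-use technology: no → true
  number of pieces ≥ 21: 38 ≥ 21 is true
  export license on file: no → false
  destination country ∈ {AU, FR, IN, UK}: IN is in the set → true
  customs declaration filed: yes → true
  gross weight ≥ 660.3 kg: 215 ≥ 660.3 is false
  NOT export license on file: no → true
  recipient EORI number provided: no → false
  contains lithium batteries: no → false
  declared value ≥ 25601 USD: 13778 ≥ 25601 is false
  battery watt-hours = 85 Wh: 389 == 85 is false
  shipment insured: yes → true
  number of pieces > 33: 38 > 33 is true
Combine:
[1.1.3] true → false = false
[1.1] true OR true OR false = true
[1.2.1] true AND false = false
[1.2.2.1] exactly-one(true, false, true) = false
[1.2.2] NOT false = true
[1.2] false OR true = true
[1] true AND true = true
[2.1.3] exactly-one(false, false) = false
[2.1] false OR false OR false = false
[2.2.1.1.1.1] true AND true = true
[2.2.1.1.1] NOT true = false
[2.2.1.1] NOT false = true
[2.2.1.2] false AND false = false
[2.2.1] true OR false = true
[2.2] NOT true = false
[2] exactly-one(false, false) = false
[root] exactly-one(true, false) = true
Overall: true → cleared

Cleared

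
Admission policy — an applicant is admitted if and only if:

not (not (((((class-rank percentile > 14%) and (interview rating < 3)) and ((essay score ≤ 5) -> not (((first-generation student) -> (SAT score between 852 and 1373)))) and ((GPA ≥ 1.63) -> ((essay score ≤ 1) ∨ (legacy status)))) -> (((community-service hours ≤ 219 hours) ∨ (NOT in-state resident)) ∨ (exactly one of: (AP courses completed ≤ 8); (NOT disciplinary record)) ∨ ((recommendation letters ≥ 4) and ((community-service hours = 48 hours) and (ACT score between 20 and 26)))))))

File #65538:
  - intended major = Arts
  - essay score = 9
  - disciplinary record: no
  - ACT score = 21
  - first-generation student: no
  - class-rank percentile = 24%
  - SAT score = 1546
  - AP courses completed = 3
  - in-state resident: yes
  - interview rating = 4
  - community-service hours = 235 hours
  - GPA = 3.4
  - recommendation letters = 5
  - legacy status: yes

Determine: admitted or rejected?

Atomic conditions:
  class-rank percentile > 14%: 24 > 14 is true
  interview rating < 3: 4 < 3 is false
  essay score ≤ 5: 9 ≤ 5 is false
  first-generation student: no → false
  SAT score between 852 and 1373: 1546 in [852, 1373] is false
  GPA ≥ 1.63: 3.4 ≥ 1.63 is true
  essay score ≤ 1: 9 ≤ 1 is false
  legacy status: yes → true
  community-service hours ≤ 219 hours: 235 ≤ 219 is false
  NOT in-state resident: yes → false
  AP courses completed ≤ 8: 3 ≤ 8 is true
  NOT disciplinary record: no → true
  recommendation letters ≥ 4: 5 ≥ 4 is true
  community-service hours = 48 hours: 235 == 48 is false
  ACT score between 20 and 26: 21 in [20, 26] is true
Combine:
[1.1.1.1] true AND false = false
[1.1.1.2.2.1] false → false (antecedent false ⇒ implication holds) = true
[1.1.1.2.2] NOT true = false
[1.1.1.2] false → false (antecedent false ⇒ implication holds) = true
[1.1.1.3.2] false OR true = true
[1.1.1.3] true → true = true
[1.1.1] false AND true AND true = false
[1.1.2.1] false OR false = false
[1.1.2.2] exactly-one(true, true) = false
[1.1.2.3.2] false AND true = false
[1.1.2.3] true AND false = false
[1.1.2] false OR false OR false = false
[1.1] false → false (antecedent false ⇒ implication holds) = true
[1] NOT true = false
[root] NOT false = true
Overall: true → admitted

Admitted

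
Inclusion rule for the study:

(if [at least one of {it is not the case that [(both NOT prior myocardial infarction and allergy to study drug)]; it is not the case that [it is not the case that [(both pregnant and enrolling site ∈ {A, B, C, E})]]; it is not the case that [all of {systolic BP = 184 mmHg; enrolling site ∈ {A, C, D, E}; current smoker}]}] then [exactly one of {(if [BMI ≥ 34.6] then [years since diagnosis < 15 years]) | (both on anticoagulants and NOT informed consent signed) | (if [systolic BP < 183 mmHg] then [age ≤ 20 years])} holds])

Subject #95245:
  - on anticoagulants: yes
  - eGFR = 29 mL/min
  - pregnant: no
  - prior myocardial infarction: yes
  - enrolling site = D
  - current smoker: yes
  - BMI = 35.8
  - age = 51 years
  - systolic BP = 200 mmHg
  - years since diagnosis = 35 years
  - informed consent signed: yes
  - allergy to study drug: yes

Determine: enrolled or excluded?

Enrolled

Atomic conditions:
  NOT prior myocardial infarction: yes → false
  allergy to study drug: yes → true
  pregnant: no → false
  enrolling site ∈ {A, B, C, E}: D is not in the set → false
  systolic BP = 184 mmHg: 200 == 184 is false
  enrolling site ∈ {A, C, D, E}: D is in the set → true
  current smoker: yes → true
  BMI ≥ 34.6: 35.8 ≥ 34.6 is true
  years since diagnosis < 15 years: 35 < 15 is false
  on anticoagulants: yes → true
  NOT informed consent signed: yes → false
  systolic BP < 183 mmHg: 200 < 183 is false
  age ≤ 20 years: 51 ≤ 20 is false
Combine:
[1.1.1] false AND true = false
[1.1] NOT false = true
[1.2.1.1] false AND false = false
[1.2.1] NOT false = true
[1.2] NOT true = false
[1.3.1] false AND true AND true = false
[1.3] NOT false = true
[1] true OR false OR true = true
[2.1] true → false = false
[2.2] true AND false = false
[2.3] false → false (antecedent false ⇒ implication holds) = true
[2] exactly-one(false, false, true) = true
[root] true → true = true
Overall: true → enrolled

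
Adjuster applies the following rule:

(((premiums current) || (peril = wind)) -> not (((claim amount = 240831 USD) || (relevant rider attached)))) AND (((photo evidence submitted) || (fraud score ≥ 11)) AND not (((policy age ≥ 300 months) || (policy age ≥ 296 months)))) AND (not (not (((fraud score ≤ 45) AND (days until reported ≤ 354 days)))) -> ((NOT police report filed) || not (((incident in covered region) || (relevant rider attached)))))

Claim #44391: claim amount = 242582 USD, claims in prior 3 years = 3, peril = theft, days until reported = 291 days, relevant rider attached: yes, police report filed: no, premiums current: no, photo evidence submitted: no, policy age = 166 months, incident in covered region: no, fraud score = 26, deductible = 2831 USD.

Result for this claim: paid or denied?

Paid

Atomic conditions:
  premiums current: no → false
  peril = wind: theft == wind is false
  claim amount = 240831 USD: 242582 == 240831 is false
  relevant rider attached: yes → true
  photo evidence submitted: no → false
  fraud score ≥ 11: 26 ≥ 11 is true
  policy age ≥ 300 months: 166 ≥ 300 is false
  policy age ≥ 296 months: 166 ≥ 296 is false
  fraud score ≤ 45: 26 ≤ 45 is true
  days until reported ≤ 354 days: 291 ≤ 354 is true
  NOT police report filed: no → true
  incident in covered region: no → false
Combine:
[1.1] false OR false = false
[1.2.1] false OR true = true
[1.2] NOT true = false
[1] false → false (antecedent false ⇒ implication holds) = true
[2.1] false OR true = true
[2.2.1] false OR false = false
[2.2] NOT false = true
[2] true AND true = true
[3.1.1.1] true AND true = true
[3.1.1] NOT true = false
[3.1] NOT false = true
[3.2.2.1] false OR true = true
[3.2.2] NOT true = false
[3.2] true OR false = true
[3] true → true = true
[root] true AND true AND true = true
Overall: true → paid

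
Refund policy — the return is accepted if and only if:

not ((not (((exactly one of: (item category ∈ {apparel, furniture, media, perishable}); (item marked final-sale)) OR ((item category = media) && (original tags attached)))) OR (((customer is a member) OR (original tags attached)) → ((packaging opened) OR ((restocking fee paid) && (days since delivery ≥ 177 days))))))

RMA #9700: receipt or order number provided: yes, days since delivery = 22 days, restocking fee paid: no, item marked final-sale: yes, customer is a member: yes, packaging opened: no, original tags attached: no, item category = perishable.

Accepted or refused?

Atomic conditions:
  item category ∈ {apparel, furniture, media, perishable}: perishable is in the set → true
  item marked final-sale: yes → true
  item category = media: perishable == media is false
  original tags attached: no → false
  customer is a member: yes → true
  packaging opened: no → false
  restocking fee paid: no → false
  days since delivery ≥ 177 days: 22 ≥ 177 is false
Combine:
[1.1.1.1] exactly-one(true, true) = false
[1.1.1.2] false AND false = false
[1.1.1] false OR false = false
[1.1] NOT false = true
[1.2.1] true OR false = true
[1.2.2.2] false AND false = false
[1.2.2] false OR false = false
[1.2] true → false = false
[1] true OR false = true
[root] NOT true = false
Overall: false → refused

Refused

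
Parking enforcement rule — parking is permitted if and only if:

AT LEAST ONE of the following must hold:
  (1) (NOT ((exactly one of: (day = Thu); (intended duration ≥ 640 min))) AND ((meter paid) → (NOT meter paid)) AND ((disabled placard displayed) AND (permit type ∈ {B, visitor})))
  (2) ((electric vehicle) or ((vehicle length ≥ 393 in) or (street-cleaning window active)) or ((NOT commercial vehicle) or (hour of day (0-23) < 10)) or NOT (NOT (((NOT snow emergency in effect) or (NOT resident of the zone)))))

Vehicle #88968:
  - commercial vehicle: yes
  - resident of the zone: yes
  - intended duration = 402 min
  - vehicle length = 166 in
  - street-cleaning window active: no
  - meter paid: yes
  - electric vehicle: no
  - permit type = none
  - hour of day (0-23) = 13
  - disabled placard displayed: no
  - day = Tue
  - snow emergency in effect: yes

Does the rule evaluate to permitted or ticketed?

Atomic conditions:
  day = Thu: Tue == Thu is false
  intended duration ≥ 640 min: 402 ≥ 640 is false
  meter paid: yes → true
  NOT meter paid: yes → false
  disabled placard displayed: no → false
  permit type ∈ {B, visitor}: none is not in the set → false
  electric vehicle: no → false
  vehicle length ≥ 393 in: 166 ≥ 393 is false
  street-cleaning window active: no → false
  NOT commercial vehicle: yes → false
  hour of day (0-23) < 10: 13 < 10 is false
  NOT snow emergency in effect: yes → false
  NOT resident of the zone: yes → false
Combine:
[1.1.1] exactly-one(false, false) = false
[1.1] NOT false = true
[1.2] true → false = false
[1.3] false AND false = false
[1] true AND false AND false = false
[2.2] false OR false = false
[2.3] false OR false = false
[2.4.1.1] false OR false = false
[2.4.1] NOT false = true
[2.4] NOT true = false
[2] false OR false OR false OR false = false
[root] false OR false = false
Overall: false → ticketed

Ticketed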